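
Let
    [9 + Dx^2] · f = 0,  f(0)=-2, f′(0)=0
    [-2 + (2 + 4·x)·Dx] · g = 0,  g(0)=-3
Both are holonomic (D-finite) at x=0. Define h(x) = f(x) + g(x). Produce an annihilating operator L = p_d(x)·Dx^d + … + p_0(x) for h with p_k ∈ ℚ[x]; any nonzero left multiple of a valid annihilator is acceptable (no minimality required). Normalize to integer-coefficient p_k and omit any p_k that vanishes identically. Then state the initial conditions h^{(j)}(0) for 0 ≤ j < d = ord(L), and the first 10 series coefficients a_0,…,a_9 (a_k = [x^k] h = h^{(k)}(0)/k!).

L = (-54 - 162·x - 162·x^2) + (36 + 234·x + 486·x^2 + 324·x^3)·Dx + (-6 - 18·x - 18·x^2)·Dx^2 + (4 + 26·x + 54·x^2 + 36·x^3)·Dx^3  (order 3).
h: a_k = -5, -3, 21/2, -3/2, -39/8, -21/8, 477/80, -99/16, 43587/4480, -2145/128, …
ICs: h(0) = -5, h′(0) = -3, h′′(0) = 21.

f: a_k = -2, 0, 9, 0, -27/4, 0, 81/40, 0, -729/2240, 0, …
g: a_k = -3, -3, 3/2, -3/2, 15/8, -21/8, 63/16, -99/16, 1287/128, -2145/128, …
Sum ⇒ L₀ = lclm(L_f,L_g) in ℚ(x)⟨Dx⟩.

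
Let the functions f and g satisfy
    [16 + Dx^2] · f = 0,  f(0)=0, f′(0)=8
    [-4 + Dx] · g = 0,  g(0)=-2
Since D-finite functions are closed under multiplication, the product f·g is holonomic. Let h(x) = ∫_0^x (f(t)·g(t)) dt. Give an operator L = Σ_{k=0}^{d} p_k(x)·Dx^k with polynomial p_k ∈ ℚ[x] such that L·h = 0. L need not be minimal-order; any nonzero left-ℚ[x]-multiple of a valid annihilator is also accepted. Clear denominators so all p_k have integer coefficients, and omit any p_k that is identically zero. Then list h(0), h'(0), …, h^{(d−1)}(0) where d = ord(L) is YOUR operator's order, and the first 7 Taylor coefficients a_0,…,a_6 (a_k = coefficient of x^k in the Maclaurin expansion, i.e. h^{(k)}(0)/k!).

f: a_k = 0, 8, 0, -64/3, 0, 256/15, 0, …
g: a_k = -2, -8, -16, -64/3, -64/3, -256/15, -512/45, …
h₀=f·g: eliminate ⇒ L₀, order ≤ 2·1.
h=∫h₀ ⇒ L = L₀·Dx.
L = 32·Dx - 8·Dx^2 + Dx^3  (order 3).
h: a_k = 0, 0, -8, -64/3, -64/3, 0, 1024/45, …
ICs: h(0) = 0, h′(0) = 0, h′′(0) = -16.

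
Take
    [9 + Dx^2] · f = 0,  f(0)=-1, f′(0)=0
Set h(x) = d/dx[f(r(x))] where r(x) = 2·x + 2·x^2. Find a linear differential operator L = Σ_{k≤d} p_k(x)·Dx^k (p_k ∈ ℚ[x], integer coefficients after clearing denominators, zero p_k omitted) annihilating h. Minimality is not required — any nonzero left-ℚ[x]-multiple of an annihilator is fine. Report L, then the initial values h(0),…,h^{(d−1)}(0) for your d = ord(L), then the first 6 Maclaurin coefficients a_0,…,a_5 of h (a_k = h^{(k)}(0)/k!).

L = (48 + 288·x + 864·x^2 + 1152·x^3 + 576·x^4) + (-6 - 12·x)·Dx + (1 + 4·x + 4·x^2)·Dx^2  (order 2).
h: a_k = 0, 36, 108, -144, -1080, -7776/5, …
ICs: h(0) = 0, h′(0) = 36.

f: a_k = -1, 0, 9/2, 0, -27/8, 0, …
L₀ from L_f via x↦r, Dx↦r'^{-1}Dx.
Differentiate: ansatz ord ≤ ord L₀ ⇒ L.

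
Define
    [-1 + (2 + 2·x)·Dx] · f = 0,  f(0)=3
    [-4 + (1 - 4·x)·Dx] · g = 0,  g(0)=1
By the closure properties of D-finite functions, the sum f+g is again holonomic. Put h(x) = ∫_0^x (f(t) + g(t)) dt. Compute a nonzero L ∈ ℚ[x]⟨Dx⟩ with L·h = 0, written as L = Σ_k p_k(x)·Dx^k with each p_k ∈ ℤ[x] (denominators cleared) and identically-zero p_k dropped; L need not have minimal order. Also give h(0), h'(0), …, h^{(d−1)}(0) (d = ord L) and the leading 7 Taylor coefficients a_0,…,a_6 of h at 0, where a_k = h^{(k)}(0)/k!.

f: a_k = 3, 3/2, -3/8, 3/16, -15/128, 21/256, -63/1024, …
g: a_k = 1, 4, 16, 64, 256, 1024, 4096, …
f+g: L₀ = lclm(L_f,L_g), ord ≤ 1+1.
∫: right-multiply L₀ by Dx.
L = (68 + 48·x)·Dx + (-129 - 248·x - 144·x^2)·Dx^2 + (14 - 18·x - 128·x^2 - 96·x^3)·Dx^3  (order 3).
h: a_k = 0, 4, 11/4, 125/24, 1027/64, 32753/640, 262165/1536, …
ICs: h(0) = 0, h′(0) = 4, h′′(0) = 11/2.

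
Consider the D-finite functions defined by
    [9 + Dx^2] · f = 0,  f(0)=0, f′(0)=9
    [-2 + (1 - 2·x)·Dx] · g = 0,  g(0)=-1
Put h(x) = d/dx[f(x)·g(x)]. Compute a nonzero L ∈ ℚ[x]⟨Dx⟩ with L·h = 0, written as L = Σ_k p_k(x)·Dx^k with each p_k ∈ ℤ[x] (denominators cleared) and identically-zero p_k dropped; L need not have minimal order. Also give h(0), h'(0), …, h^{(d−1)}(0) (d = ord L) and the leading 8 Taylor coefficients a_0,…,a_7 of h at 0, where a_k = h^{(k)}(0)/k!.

L = (1 - 36·x + 36·x^2) + (-4 + 8·x)·Dx + (1 - 4·x + 4·x^2)·Dx^2  (order 2).
h: a_k = -9, -36, -135/2, -180, -3843/8, -11529/10, -214479/80, -214479/35, …
ICs: h(0) = -9, h′(0) = -36.

f: a_k = 0, 9, 0, -27/2, 0, 243/40, 0, -729/560, …
g: a_k = -1, -2, -4, -8, -16, -32, -64, -128, …
f·g: L₀ = L_f ⊗_s L_g, ord ≤ 2·1.
Differentiate: ansatz ord ≤ ord L₀ ⇒ L.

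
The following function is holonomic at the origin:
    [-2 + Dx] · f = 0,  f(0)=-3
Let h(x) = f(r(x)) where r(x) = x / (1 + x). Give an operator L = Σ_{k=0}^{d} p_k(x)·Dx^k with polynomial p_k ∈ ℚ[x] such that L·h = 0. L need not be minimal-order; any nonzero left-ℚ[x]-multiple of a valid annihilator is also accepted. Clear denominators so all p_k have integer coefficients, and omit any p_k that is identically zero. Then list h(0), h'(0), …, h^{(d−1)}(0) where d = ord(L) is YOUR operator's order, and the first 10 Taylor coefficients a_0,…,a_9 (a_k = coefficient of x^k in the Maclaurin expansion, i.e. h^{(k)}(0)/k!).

f: a_k = -3, -6, -6, -4, -2, -4/5, -4/15, -8/105, -2/105, -4/945, …
f∘r: x↦r, Dx↦Dx/r' in L_f ⇒ L₀.
L = -2 + (1 + 2·x + x^2)·Dx  (order 1).
h: a_k = -3, -6, 0, 2, -2, 6/5, -4/15, -10/21, 32/35, -142/135, …
ICs: h(0) = -3.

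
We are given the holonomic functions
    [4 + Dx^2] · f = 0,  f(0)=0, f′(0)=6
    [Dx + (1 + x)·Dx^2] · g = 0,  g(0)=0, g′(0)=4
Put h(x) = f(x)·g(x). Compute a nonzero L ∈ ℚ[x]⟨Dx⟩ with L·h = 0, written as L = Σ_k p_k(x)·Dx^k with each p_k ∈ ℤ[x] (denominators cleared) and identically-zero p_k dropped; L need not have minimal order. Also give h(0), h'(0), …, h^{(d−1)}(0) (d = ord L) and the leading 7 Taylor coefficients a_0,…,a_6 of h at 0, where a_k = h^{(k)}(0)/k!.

L = (168 + 864·x + 1456·x^2 + 1024·x^3 + 256·x^4) + (112 + 368·x + 384·x^2 + 128·x^3)·Dx + (102 + 464·x + 744·x^2 + 512·x^3 + 128·x^4)·Dx^2 + (28 + 92·x + 96·x^2 + 32·x^3)·Dx^3 + (15 + 62·x + 95·x^2 + 64·x^3 + 16·x^4)·Dx^4  (order 4).
h: a_k = 0, 0, 24, -12, -8, 2, 8/3, …
ICs: h(0) = 0, h′(0) = 0, h′′(0) = 48, h′′′(0) = -72.

f: a_k = 0, 6, 0, -4, 0, 4/5, 0, …
g: a_k = 0, 4, -2, 4/3, -1, 4/5, -2/3, …
Product ⇒ symmetric product L₀, ord ≤ 4.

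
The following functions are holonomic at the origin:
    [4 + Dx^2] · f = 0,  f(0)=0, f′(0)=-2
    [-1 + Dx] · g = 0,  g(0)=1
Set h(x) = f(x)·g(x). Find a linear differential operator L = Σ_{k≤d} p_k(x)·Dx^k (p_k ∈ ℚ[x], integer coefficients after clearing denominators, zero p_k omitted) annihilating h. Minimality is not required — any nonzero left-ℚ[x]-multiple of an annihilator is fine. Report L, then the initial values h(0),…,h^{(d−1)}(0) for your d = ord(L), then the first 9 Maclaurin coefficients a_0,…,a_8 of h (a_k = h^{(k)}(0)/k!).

f: a_k = 0, -2, 0, 4/3, 0, -4/15, 0, 8/315, 0, …
g: a_k = 1, 1, 1/2, 1/6, 1/24, 1/120, 1/720, 1/5040, 1/40320, …
Product ⇒ symmetric product L₀, ord ≤ 2.
L = 5 - 2·Dx + Dx^2  (order 2).
h: a_k = 0, -2, -2, 1/3, 1, 19/60, -11/180, -139/2520, -1/120, …
ICs: h(0) = 0, h′(0) = -2.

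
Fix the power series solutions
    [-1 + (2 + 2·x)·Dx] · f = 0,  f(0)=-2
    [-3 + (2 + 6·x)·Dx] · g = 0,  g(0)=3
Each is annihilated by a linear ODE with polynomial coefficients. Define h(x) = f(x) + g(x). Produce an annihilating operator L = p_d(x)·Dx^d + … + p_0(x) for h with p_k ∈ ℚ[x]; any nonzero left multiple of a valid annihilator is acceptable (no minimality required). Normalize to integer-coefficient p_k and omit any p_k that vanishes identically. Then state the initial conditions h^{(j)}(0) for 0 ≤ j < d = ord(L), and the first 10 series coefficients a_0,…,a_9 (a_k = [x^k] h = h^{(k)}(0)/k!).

f: a_k = -2, -1, 1/4, -1/8, 5/64, -7/128, 21/512, -33/1024, 429/16384, -715/32768, …
g: a_k = 3, 9/2, -27/8, 81/16, -1215/128, 5103/256, -45927/1024, 216513/2048, -8444007/32768, 42220035/65536, …
L₀ := lclm(L_f,L_g); ord L₀ ≤ 1+1.
L = -3 + (8 + 12·x)·Dx + (4 + 16·x + 12·x^2)·Dx^2  (order 2).
h: a_k = 1, 7/2, -25/8, 79/16, -1205/128, 5089/256, -45885/1024, 216447/2048, -8443149/32768, 42218605/65536, …
ICs: h(0) = 1, h′(0) = 7/2.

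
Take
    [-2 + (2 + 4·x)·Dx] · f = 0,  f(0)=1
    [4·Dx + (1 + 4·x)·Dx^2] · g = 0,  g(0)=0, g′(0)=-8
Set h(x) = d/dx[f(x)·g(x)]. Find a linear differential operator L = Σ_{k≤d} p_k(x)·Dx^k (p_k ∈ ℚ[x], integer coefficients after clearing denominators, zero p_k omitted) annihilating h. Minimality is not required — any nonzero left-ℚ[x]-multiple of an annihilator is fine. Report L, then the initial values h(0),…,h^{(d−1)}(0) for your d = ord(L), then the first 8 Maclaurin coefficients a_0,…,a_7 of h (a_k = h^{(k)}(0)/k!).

L = (-11 - 8·x + 16·x^2) + (-14 - 36·x + 48·x^2 + 128·x^3)·Dx + (-1 - 4·x + 12·x^2 + 64·x^3 + 64·x^4)·Dx^2  (order 2).
h: a_k = -8, 16, -68, 880/3, -3709/3, 25602/5, -209709/10, 2984956/35, …
ICs: h(0) = -8, h′(0) = 16.

f: a_k = 1, 1, -1/2, 1/2, -5/8, 7/8, -21/16, 33/16, …
g: a_k = 0, -8, 16, -128/3, 128, -2048/5, 4096/3, -32768/7, …
Sym-product of L_f,L_g gives L₀ (≤ ord 2).
Differentiate: ansatz ord ≤ ord L₀ ⇒ L.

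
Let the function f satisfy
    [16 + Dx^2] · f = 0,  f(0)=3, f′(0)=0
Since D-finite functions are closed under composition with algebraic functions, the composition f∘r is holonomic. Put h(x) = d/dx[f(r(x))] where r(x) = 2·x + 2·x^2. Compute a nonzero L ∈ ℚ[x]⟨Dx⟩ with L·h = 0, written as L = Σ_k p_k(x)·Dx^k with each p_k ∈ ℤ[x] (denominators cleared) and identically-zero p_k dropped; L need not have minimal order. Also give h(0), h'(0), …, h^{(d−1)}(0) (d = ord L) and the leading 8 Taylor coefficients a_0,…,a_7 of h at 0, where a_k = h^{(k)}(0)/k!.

L = (76 + 512·x + 1536·x^2 + 2048·x^3 + 1024·x^4) + (-6 - 12·x)·Dx + (1 + 4·x + 4·x^2)·Dx^2  (order 2).
h: a_k = 0, -192, -576, 1664, 10240, 59392/5, -157696/5, -12283904/105, …
ICs: h(0) = 0, h′(0) = -192.

f: a_k = 3, 0, -24, 0, 32, 0, -256/15, 0, …
Change of var in L_f (x↦r) gives L₀.
h₀' ⇒ L via d/dx closure of L₀.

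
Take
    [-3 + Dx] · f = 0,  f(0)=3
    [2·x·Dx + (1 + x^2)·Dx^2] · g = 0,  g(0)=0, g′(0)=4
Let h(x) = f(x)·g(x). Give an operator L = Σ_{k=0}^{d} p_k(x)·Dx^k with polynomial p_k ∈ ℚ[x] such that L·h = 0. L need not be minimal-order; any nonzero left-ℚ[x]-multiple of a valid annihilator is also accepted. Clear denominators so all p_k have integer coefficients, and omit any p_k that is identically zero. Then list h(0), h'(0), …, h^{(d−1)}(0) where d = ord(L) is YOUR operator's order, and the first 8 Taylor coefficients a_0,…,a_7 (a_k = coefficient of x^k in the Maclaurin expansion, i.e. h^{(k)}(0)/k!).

f: a_k = 3, 9, 27/2, 27/2, 81/8, 243/40, 243/80, 729/560, …
g: a_k = 0, 4, 0, -4/3, 0, 4/5, 0, -4/7, …
Product ⇒ symmetric product L₀, ord ≤ 2.
L = (9 - 6·x + 9·x^2) + (-6 + 2·x - 6·x^2)·Dx + (1 + x^2)·Dx^2  (order 2).
h: a_k = 0, 12, 36, 50, 42, 249/10, 27/2, 1083/140, …
ICs: h(0) = 0, h′(0) = 12.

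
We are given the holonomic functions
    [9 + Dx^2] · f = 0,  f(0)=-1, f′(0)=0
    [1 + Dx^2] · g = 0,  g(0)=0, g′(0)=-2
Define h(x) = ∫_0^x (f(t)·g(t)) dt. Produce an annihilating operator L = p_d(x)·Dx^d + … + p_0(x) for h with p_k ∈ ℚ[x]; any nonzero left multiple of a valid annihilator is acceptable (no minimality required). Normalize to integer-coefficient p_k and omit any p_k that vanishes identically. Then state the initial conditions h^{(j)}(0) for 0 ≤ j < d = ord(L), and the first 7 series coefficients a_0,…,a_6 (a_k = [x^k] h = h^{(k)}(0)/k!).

f: a_k = -1, 0, 9/2, 0, -27/8, 0, 81/80, …
g: a_k = 0, -2, 0, 1/3, 0, -1/60, 0, …
h₀=f·g: eliminate ⇒ L₀, order ≤ 2·2.
h=∫₀ˣh₀: take L = L₀·Dx.
L = 64·Dx + 20·Dx^3 + Dx^5  (order 5).
h: a_k = 0, 0, 1, 0, -7/3, 0, 62/45, …
ICs: h(0) = 0, h′(0) = 0, h′′(0) = 2, h′′′(0) = 0, h′′′′(0) = -56.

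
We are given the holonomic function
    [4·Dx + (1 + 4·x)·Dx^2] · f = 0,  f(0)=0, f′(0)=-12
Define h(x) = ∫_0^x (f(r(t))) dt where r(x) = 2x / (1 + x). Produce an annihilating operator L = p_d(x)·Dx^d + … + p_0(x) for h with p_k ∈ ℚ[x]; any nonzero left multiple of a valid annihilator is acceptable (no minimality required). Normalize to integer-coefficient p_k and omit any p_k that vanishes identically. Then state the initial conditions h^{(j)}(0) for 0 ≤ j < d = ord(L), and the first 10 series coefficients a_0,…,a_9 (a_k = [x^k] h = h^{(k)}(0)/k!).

L = (10 + 18·x)·Dx^2 + (1 + 10·x + 9·x^2)·Dx^3  (order 3).
h: a_k = 0, 0, -12, 40, -182, 984, -29524/5, 37960, -1793613/7, 5380840/3, …
ICs: h(0) = 0, h′(0) = 0, h′′(0) = -24.

f: a_k = 0, -12, 24, -64, 192, -3072/5, 2048, -49152/7, 24576, -262144/3, …
h₀=f(r): pull back L_f along r ⇒ L₀.
h=∫h₀ ⇒ L = L₀·Dx.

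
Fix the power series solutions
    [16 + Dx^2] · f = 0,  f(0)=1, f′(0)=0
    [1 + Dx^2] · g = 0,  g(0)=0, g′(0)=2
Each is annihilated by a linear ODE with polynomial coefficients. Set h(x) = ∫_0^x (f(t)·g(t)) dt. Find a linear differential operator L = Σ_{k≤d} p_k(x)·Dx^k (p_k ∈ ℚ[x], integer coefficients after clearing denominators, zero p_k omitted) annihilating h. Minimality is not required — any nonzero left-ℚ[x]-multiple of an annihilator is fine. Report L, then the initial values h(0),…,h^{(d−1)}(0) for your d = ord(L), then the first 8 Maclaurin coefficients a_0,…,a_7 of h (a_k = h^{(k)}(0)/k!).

f: a_k = 1, 0, -8, 0, 32/3, 0, -256/45, 0, …
g: a_k = 0, 2, 0, -1/3, 0, 1/60, 0, -1/2520, …
Product ⇒ symmetric product L₀, ord ≤ 4.
h=∫h₀ ⇒ L = L₀·Dx.
L = 225·Dx + 34·Dx^3 + Dx^5  (order 5).
h: a_k = 0, 0, 1, 0, -49/12, 0, 1441/360, 0, …
ICs: h(0) = 0, h′(0) = 0, h′′(0) = 2, h′′′(0) = 0, h′′′′(0) = -98.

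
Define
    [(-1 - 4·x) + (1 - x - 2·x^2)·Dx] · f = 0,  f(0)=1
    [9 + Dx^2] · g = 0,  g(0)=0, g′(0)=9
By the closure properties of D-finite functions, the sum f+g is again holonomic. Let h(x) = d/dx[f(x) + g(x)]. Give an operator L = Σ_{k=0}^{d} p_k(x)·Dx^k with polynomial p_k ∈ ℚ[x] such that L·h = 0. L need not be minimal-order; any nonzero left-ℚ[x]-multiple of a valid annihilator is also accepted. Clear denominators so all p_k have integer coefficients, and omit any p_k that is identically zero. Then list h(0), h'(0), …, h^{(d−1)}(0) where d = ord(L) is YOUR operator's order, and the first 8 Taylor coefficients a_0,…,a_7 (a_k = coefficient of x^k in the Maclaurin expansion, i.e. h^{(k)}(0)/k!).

L = (954 + 3600·x + 8154·x^2 + 4140·x^3 + 5760·x^4 + 3888·x^5 + 2592·x^6) + (-117 - 369·x + 585·x^2 + 747·x^3 + 90·x^4 + 828·x^5 + 1512·x^6 + 864·x^7)·Dx + (106 + 400·x + 906·x^2 + 460·x^3 + 640·x^4 + 432·x^5 + 288·x^6)·Dx^2 + (-13 - 41·x + 65·x^2 + 83·x^3 + 10·x^4 + 92·x^5 + 168·x^6 + 96·x^7)·Dx^3  (order 3).
h: a_k = 10, 6, -51/2, 44, 1083/8, 258, 46871/80, 1368, …
ICs: h(0) = 10, h′(0) = 6, h′′(0) = -51.

f: a_k = 1, 1, 3, 5, 11, 21, 43, 85, …
g: a_k = 0, 9, 0, -27/2, 0, 243/40, 0, -729/560, …
h₀=f+g: left-lcm gives L₀, ord ≤ 3.
Derive L from L₀ (diff closure).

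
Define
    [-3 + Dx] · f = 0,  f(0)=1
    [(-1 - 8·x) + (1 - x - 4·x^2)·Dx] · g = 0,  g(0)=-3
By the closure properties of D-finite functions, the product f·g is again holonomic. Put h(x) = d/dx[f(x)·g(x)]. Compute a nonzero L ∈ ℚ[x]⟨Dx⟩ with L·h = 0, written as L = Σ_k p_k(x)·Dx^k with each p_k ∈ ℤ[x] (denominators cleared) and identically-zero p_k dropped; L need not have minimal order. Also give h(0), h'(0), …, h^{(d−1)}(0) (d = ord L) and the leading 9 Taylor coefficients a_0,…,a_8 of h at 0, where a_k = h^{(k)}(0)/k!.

f: a_k = 1, 3, 9/2, 9/2, 27/8, 81/40, 81/80, 243/560, 729/4480, …
g: a_k = -3, -3, -15, -27, -87, -195, -543, -1323, -3495, …
f·g: L₀ = L_f ⊗_s L_g, ord ≤ 1·1.
h=h₀': d/dx-closure on L₀ ⇒ L.
L = (25 + 48·x - 39·x^2 - 120·x^3 + 144·x^4) + (-4 - x + 33·x^2 + 8·x^3 - 48·x^4)·Dx  (order 1).
h: a_k = -12, -75, -297, -2073/2, -3306, -408177/40, -243423/8, -49953243/560, -287660997/1120, …
ICs: h(0) = -12.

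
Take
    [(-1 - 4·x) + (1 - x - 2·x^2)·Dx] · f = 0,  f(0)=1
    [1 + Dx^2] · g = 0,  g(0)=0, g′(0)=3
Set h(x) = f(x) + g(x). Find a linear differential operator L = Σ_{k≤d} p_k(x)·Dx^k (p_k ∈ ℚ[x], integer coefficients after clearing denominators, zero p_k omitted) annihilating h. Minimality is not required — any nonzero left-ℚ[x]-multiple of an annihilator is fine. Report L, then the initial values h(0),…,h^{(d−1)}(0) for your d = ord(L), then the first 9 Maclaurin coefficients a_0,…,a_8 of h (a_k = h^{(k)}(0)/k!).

L = (31 + 146·x + 133·x^2 + 184·x^3 + 20·x^4 + 16·x^5) + (-7 - 3·x + 3·x^2 + 37·x^3 + 42·x^4 + 12·x^5 + 8·x^6)·Dx + (31 + 146·x + 133·x^2 + 184·x^3 + 20·x^4 + 16·x^5)·Dx^2 + (-7 - 3·x + 3·x^2 + 37·x^3 + 42·x^4 + 12·x^5 + 8·x^6)·Dx^3  (order 3).
h: a_k = 1, 4, 3, 9/2, 11, 841/40, 43, 142799/1680, 171, …
ICs: h(0) = 1, h′(0) = 4, h′′(0) = 6.

f: a_k = 1, 1, 3, 5, 11, 21, 43, 85, 171, …
g: a_k = 0, 3, 0, -1/2, 0, 1/40, 0, -1/1680, 0, …
h₀=f+g: left-lcm gives L₀, ord ≤ 3.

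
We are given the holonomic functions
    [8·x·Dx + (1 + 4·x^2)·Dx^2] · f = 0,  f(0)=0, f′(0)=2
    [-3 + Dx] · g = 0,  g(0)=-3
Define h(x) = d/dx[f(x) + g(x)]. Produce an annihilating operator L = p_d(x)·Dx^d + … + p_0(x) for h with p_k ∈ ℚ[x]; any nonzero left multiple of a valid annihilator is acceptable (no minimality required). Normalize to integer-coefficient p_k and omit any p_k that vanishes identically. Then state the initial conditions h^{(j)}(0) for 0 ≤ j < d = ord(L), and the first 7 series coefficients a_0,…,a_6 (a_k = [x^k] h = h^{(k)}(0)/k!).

f: a_k = 0, 2, 0, -8/3, 0, 32/5, 0, …
g: a_k = -3, -9, -27/2, -27/2, -81/8, -243/40, -243/80, …
Sum ⇒ L₀ = lclm(L_f,L_g) in ℚ(x)⟨Dx⟩.
Differentiate: ansatz ord ≤ ord L₀ ⇒ L.
L = (24 - 72·x - 288·x^2 - 288·x^3) + (-17 + 24·x^2 - 144·x^4)·Dx + (3 + 8·x + 24·x^2 + 32·x^3 + 48·x^4)·Dx^2  (order 2).
h: a_k = -7, -27, -97/2, -81/2, 13/8, -729/40, -10969/80, …
ICs: h(0) = -7, h′(0) = -27.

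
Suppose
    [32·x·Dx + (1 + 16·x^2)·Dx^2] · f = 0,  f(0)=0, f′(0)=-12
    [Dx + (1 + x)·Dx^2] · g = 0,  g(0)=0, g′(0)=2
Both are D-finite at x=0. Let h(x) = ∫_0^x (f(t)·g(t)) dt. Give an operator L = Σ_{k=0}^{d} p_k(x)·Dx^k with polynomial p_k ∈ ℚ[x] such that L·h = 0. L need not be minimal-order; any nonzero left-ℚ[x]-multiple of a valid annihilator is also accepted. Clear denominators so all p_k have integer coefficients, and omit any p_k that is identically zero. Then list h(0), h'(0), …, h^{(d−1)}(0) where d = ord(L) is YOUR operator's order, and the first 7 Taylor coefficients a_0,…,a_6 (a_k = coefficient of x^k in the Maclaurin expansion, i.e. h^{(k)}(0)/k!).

L = (4224 + 8384·x + 204800·x^2 + 531456·x^3 + 491520·x^4 + 212992·x^5 + 262144·x^7)·Dx^2 + (4098 + 28864·x + 258368·x^2 + 1045504·x^3 + 1798144·x^4 + 1523712·x^5 + 573440·x^6 + 786432·x^7 + 917504·x^8)·Dx^3 + (132 + 8644·x + 37632·x^2 + 196032·x^3 + 614400·x^4 + 955392·x^5 + 786432·x^6 + 540672·x^7 + 786432·x^8 + 524288·x^9)·Dx^4 + (65 + 258·x + 2497·x^2 + 8576·x^3 + 30336·x^4 + 76800·x^5 + 118272·x^6 + 98304·x^7 + 98304·x^8 + 131072·x^9 + 65536·x^10)·Dx^5  (order 5).
h: a_k = 0, 0, 0, -8, 3, 24, -29/3, …
ICs: h(0) = 0, h′(0) = 0, h′′(0) = 0, h′′′(0) = -48, h′′′′(0) = 72.

f: a_k = 0, -12, 0, 64, 0, -3072/5, 0, …
g: a_k = 0, 2, -1, 2/3, -1/2, 2/5, -1/3, …
f·g: L₀ = L_f ⊗_s L_g, ord ≤ 2·2.
h=∫₀ˣh₀: take L = L₀·Dx.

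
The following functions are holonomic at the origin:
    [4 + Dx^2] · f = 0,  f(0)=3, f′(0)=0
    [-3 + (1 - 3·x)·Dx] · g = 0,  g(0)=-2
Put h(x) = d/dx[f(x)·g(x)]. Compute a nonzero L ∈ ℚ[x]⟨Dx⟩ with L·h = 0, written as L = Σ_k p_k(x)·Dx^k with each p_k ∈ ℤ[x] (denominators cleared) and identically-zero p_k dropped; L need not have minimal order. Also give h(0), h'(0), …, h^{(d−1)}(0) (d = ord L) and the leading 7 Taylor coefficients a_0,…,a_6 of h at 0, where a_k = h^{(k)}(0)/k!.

f: a_k = 3, 0, -6, 0, 2, 0, -4/15, …
g: a_k = -2, -6, -18, -54, -162, -486, -1458, …
Sym-product of L_f,L_g gives L₀ (≤ ord 2).
Differentiate: ansatz ord ≤ ord L₀ ⇒ L.
L = (-14 - 24·x + 36·x^2) + (-6 + 18·x)·Dx + (1 - 6·x + 9·x^2)·Dx^2  (order 2).
h: a_k = -18, -84, -378, -1528, -5730, -103124/5, -360934/5, …
ICs: h(0) = -18, h′(0) = -84.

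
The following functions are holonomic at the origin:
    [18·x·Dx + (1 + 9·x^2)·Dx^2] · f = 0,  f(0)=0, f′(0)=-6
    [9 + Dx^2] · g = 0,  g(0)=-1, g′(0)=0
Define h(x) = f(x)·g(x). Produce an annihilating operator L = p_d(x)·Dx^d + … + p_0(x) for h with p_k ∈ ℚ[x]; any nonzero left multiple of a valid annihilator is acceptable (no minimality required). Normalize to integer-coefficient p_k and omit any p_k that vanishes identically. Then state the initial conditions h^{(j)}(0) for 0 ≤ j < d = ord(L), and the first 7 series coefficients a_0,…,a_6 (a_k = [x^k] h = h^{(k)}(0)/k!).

f: a_k = 0, -6, 0, 18, 0, -486/5, 0, …
g: a_k = -1, 0, 9/2, 0, -27/8, 0, 81/80, …
L₀ := L_f ⊗_s L_g (sym. prod.), ord ≤ 4.
L = (810 + 18954·x^2 + 72171·x^4 + 236196·x^6 + 531441·x^8) + (972·x + 14580·x^3 + 78732·x^5 + 236196·x^7)·Dx + (108 + 2592·x^2 + 13122·x^4 + 52488·x^6 + 118098·x^8)·Dx^2 + (108·x + 1620·x^3 + 8748·x^5 + 26244·x^7)·Dx^3 + (2 + 54·x^2 + 567·x^4 + 2916·x^6 + 6561·x^8)·Dx^4  (order 4).
h: a_k = 0, 6, 0, -45, 0, 3969/20, 0, …
ICs: h(0) = 0, h′(0) = 6, h′′(0) = 0, h′′′(0) = -270.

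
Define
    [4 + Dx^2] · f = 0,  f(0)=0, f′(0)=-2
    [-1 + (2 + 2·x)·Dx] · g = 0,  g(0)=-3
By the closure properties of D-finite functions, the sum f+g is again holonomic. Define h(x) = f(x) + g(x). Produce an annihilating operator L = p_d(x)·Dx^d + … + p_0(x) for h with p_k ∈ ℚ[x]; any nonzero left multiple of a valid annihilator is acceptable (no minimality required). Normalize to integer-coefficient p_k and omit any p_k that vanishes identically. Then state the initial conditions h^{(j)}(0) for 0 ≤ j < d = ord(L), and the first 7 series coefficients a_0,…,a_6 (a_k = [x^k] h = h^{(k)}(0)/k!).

f: a_k = 0, -2, 0, 4/3, 0, -4/15, 0, …
g: a_k = -3, -3/2, 3/8, -3/16, 15/128, -21/256, 63/1024, …
Weyl lclm of L_f,L_g ⇒ L₀ (ord ≤ 3).
L = (-76 - 128·x - 64·x^2) + (120 + 376·x + 384·x^2 + 128·x^3)·Dx + (-19 - 32·x - 16·x^2)·Dx^2 + (30 + 94·x + 96·x^2 + 32·x^3)·Dx^3  (order 3).
h: a_k = -3, -7/2, 3/8, 55/48, 15/128, -1339/3840, 63/1024, …
ICs: h(0) = -3, h′(0) = -7/2, h′′(0) = 3/4.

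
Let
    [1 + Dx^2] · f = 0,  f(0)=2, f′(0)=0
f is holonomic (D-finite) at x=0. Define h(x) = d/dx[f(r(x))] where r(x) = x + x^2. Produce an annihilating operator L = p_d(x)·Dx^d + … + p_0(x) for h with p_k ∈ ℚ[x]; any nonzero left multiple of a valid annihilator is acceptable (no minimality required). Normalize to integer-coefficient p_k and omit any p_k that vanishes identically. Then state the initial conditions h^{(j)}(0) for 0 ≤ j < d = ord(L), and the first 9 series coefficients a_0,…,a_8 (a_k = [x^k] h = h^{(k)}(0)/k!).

L = (13 + 8·x + 24·x^2 + 32·x^3 + 16·x^4) + (-6 - 12·x)·Dx + (1 + 4·x + 4·x^2)·Dx^2  (order 2).
h: a_k = 0, -2, -6, -11/3, 5/3, 179/60, 133/60, 841/2520, -139/280, …
ICs: h(0) = 0, h′(0) = -2.

f: a_k = 2, 0, -1, 0, 1/12, 0, -1/360, 0, 1/20160, …
f∘r: x↦r, Dx↦Dx/r' in L_f ⇒ L₀.
h=h₀': d/dx-closure on L₀ ⇒ L.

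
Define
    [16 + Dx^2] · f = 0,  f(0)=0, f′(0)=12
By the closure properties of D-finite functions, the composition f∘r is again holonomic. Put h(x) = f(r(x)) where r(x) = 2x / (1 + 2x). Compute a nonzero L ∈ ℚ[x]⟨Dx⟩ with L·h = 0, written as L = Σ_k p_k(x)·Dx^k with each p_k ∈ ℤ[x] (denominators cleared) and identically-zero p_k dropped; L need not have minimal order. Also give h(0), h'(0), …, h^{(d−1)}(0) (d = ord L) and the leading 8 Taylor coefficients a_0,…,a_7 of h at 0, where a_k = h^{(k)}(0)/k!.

f: a_k = 0, 12, 0, -32, 0, 128/5, 0, -1024/105, …
L₀ from L_f via x↦r, Dx↦r'^{-1}Dx.
L = 64 + (4 + 24·x + 48·x^2 + 32·x^3)·Dx + (1 + 8·x + 24·x^2 + 32·x^3 + 16·x^4)·Dx^2  (order 2).
h: a_k = 0, 24, -48, -160, 1344, -24704/5, 11520, -1260032/105, …
ICs: h(0) = 0, h′(0) = 24.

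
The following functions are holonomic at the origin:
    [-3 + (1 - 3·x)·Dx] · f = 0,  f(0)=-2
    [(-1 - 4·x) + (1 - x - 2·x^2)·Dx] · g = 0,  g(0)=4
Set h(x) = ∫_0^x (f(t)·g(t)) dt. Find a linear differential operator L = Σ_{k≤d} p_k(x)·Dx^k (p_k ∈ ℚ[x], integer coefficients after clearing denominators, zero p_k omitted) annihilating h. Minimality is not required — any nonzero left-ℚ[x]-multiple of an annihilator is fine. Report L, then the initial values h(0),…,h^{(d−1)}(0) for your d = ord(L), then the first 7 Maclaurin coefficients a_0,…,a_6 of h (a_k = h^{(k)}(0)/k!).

L = (-4 + 2·x + 18·x^2)·Dx + (1 - 4·x + x^2 + 6·x^3)·Dx^2  (order 2).
h: a_k = 0, -8, -16, -40, -100, -1288/5, -672, …
ICs: h(0) = 0, h′(0) = -8.

f: a_k = -2, -6, -18, -54, -162, -486, -1458, …
g: a_k = 4, 4, 12, 20, 44, 84, 172, …
Product ⇒ symmetric product L₀, ord ≤ 1.
Integrate: L := L₀·Dx.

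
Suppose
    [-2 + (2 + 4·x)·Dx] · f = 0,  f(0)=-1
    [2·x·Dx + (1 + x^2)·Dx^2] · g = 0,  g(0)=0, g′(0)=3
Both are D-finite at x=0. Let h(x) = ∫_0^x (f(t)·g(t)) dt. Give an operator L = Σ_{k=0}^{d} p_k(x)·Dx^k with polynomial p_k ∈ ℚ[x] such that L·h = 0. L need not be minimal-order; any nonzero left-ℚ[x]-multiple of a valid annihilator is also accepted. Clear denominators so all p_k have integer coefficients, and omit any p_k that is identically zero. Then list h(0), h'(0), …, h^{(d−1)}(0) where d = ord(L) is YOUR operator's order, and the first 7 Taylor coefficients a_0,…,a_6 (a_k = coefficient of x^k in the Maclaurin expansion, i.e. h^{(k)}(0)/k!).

f: a_k = -1, -1, 1/2, -1/2, 5/8, -7/8, 21/16, …
g: a_k = 0, 3, 0, -1, 0, 3/5, 0, …
L₀ := L_f ⊗_s L_g (sym. prod.), ord ≤ 2.
h=∫₀ˣh₀: take L = L₀·Dx.
L = (3 - 2·x - x^2)·Dx + (-2 - 2·x + 6·x^2 + 4·x^3)·Dx^2 + (1 + 4·x + 5·x^2 + 4·x^3 + 4·x^4)·Dx^3  (order 3).
h: a_k = 0, 0, -3/2, -1, 5/8, -1/10, 31/240, …
ICs: h(0) = 0, h′(0) = 0, h′′(0) = -3.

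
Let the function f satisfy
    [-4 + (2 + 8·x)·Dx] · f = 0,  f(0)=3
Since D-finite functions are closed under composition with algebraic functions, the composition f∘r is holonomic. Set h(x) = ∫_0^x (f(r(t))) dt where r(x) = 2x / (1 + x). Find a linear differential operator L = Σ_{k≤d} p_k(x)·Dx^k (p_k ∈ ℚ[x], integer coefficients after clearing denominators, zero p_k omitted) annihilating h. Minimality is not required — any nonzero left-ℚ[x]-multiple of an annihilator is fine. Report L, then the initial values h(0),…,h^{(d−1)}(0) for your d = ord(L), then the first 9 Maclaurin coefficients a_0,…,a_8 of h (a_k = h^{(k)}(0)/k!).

f: a_k = 3, 6, -6, 12, -30, 84, -252, 792, -2574, …
f∘r: x↦r, Dx↦Dx/r' in L_f ⇒ L₀.
∫: right-multiply L₀ by Dx.
L = -4·Dx + (1 + 10·x + 9·x^2)·Dx^2  (order 2).
h: a_k = 0, 3, 6, -12, 39, -852/5, 882, -35460/7, 62415/2, …
ICs: h(0) = 0, h′(0) = 3.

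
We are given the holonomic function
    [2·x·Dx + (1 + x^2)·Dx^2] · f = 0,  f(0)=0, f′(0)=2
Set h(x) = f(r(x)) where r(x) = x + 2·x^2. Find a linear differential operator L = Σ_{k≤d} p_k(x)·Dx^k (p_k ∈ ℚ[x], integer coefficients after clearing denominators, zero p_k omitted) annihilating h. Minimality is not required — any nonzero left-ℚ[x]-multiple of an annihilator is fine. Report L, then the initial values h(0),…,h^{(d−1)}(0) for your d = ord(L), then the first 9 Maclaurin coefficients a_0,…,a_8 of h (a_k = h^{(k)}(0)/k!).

L = (-4 + 2·x + 16·x^2 + 48·x^3 + 48·x^4)·Dx + (1 + 4·x + x^2 + 8·x^3 + 20·x^4 + 16·x^5)·Dx^2  (order 2).
h: a_k = 0, 2, 4, -2/3, -4, -38/5, -4/3, 110/7, 28, …
ICs: h(0) = 0, h′(0) = 2.

f: a_k = 0, 2, 0, -2/3, 0, 2/5, 0, -2/7, 0, …
f∘r: x↦r, Dx↦Dx/r' in L_f ⇒ L₀.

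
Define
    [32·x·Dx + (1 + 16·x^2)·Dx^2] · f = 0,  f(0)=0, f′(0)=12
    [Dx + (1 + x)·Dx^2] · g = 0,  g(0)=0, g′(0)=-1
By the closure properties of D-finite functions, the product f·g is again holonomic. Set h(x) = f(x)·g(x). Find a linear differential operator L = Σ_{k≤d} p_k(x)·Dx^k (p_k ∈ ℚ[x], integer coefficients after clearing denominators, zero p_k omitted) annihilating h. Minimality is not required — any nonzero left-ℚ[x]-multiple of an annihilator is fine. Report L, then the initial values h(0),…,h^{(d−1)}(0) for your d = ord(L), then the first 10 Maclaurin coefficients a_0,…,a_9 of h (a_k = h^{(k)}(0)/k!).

L = (4224 + 8384·x + 204800·x^2 + 531456·x^3 + 491520·x^4 + 212992·x^5 + 262144·x^7)·Dx + (4098 + 28864·x + 258368·x^2 + 1045504·x^3 + 1798144·x^4 + 1523712·x^5 + 573440·x^6 + 786432·x^7 + 917504·x^8)·Dx^2 + (132 + 8644·x + 37632·x^2 + 196032·x^3 + 614400·x^4 + 955392·x^5 + 786432·x^6 + 540672·x^7 + 786432·x^8 + 524288·x^9)·Dx^3 + (65 + 258·x + 2497·x^2 + 8576·x^3 + 30336·x^4 + 76800·x^5 + 118272·x^6 + 98304·x^7 + 98304·x^8 + 131072·x^9 + 65536·x^10)·Dx^4  (order 4).
h: a_k = 0, 0, -12, 6, 60, -29, -8932/15, 1466/5, 6828, -706949/210, …
ICs: h(0) = 0, h′(0) = 0, h′′(0) = -24, h′′′(0) = 36.

f: a_k = 0, 12, 0, -64, 0, 3072/5, 0, -49152/7, 0, 262144/3, …
g: a_k = 0, -1, 1/2, -1/3, 1/4, -1/5, 1/6, -1/7, 1/8, -1/9, …
h₀=f·g: eliminate ⇒ L₀, order ≤ 2·2.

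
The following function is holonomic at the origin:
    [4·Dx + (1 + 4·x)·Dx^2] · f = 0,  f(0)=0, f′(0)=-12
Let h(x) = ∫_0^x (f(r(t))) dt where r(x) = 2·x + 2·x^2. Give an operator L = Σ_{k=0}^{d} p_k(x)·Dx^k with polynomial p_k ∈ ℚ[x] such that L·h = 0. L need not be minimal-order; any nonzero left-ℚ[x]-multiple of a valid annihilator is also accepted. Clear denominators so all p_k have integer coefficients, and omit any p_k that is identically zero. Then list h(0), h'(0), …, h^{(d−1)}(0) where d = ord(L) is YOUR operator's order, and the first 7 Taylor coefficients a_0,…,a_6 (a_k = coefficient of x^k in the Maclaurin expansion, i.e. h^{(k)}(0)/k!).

L = (6 + 16·x + 16·x^2)·Dx^2 + (1 + 10·x + 24·x^2 + 16·x^3)·Dx^3  (order 3).
h: a_k = 0, 0, -12, 24, -80, 1632/5, -7424/5, …
ICs: h(0) = 0, h′(0) = 0, h′′(0) = -24.

f: a_k = 0, -12, 24, -64, 192, -3072/5, 2048, …
h₀=f(r): pull back L_f along r ⇒ L₀.
h=∫h₀ ⇒ L = L₀·Dx.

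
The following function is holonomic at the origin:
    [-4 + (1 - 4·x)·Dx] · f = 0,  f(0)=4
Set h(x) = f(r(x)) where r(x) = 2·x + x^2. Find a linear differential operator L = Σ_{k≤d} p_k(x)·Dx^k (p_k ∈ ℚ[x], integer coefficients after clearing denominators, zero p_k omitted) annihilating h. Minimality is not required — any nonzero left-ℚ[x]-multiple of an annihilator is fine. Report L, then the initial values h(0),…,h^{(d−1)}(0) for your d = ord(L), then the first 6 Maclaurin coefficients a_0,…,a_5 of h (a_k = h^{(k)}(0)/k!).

f: a_k = 4, 16, 64, 256, 1024, 4096, …
Substitute x→r, Dx→(1/r')Dx; clear ⇒ L₀.
L = (8 + 8·x) + (-1 + 8·x + 4·x^2)·Dx  (order 1).
h: a_k = 4, 32, 272, 2304, 19520, 165376, …
ICs: h(0) = 4.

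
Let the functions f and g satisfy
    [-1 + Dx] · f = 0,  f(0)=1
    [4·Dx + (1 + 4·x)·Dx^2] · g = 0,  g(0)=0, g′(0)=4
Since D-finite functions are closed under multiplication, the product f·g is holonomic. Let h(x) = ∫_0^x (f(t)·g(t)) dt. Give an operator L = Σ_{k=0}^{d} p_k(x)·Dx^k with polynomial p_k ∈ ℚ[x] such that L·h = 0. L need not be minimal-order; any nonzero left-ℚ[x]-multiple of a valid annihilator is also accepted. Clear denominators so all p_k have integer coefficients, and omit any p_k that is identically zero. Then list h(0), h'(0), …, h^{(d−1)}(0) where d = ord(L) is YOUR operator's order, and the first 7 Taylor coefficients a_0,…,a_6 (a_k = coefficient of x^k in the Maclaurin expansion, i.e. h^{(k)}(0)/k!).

f: a_k = 1, 1, 1/2, 1/6, 1/24, 1/120, 1/720, …
g: a_k = 0, 4, -8, 64/3, -64, 1024/5, -2048/3, …
h₀=f·g: eliminate ⇒ L₀, order ≤ 1·2.
h=∫₀ˣh₀: take L = L₀·Dx.
L = (-3 + 4·x)·Dx + (2 - 8·x)·Dx^2 + (1 + 4·x)·Dx^3  (order 3).
h: a_k = 0, 0, 2, -4/3, 23/6, -46/5, 501/20, …
ICs: h(0) = 0, h′(0) = 0, h′′(0) = 4.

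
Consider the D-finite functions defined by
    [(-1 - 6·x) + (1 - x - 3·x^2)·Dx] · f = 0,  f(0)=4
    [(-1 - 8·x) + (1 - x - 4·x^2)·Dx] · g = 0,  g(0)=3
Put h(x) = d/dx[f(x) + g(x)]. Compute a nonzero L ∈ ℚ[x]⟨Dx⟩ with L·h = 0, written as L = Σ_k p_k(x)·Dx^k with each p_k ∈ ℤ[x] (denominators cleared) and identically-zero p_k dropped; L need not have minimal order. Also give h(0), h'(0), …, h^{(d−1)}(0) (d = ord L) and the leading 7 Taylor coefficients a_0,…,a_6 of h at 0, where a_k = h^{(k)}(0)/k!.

L = (-6 - 456·x - 720·x^2 - 2904·x^3 - 6834·x^4 - 15264·x^5 + 5184·x^6) + (6 + 78·x + 246·x^2 + 216·x^3 + 645·x^4 - 6690·x^5 - 8352·x^6 + 3456·x^7)·Dx + (-1 + 2·x - 15·x^2 - 54·x^3 + 328·x^4 + 315·x^5 - 1091·x^6 - 816·x^7 + 432·x^8)·Dx^2  (order 2).
h: a_k = 7, 62, 165, 652, 1775, 5586, 15337, …
ICs: h(0) = 7, h′(0) = 62.

f: a_k = 4, 4, 16, 28, 76, 160, 388, …
g: a_k = 3, 3, 15, 27, 87, 195, 543, …
L₀ := lclm(L_f,L_g); ord L₀ ≤ 1+1.
h₀' ⇒ L via d/dx closure of L₀.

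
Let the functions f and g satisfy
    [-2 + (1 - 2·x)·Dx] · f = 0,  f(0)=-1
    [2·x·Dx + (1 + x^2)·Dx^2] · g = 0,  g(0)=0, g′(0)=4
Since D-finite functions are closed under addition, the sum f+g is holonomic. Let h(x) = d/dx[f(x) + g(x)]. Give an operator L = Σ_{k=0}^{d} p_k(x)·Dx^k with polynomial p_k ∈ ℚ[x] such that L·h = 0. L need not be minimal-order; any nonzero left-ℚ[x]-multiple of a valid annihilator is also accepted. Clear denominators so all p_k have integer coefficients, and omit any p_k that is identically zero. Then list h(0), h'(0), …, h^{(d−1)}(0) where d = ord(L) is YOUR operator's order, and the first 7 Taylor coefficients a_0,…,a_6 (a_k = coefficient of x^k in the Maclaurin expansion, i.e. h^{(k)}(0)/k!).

f: a_k = -1, -2, -4, -8, -16, -32, -64, …
g: a_k = 0, 4, 0, -4/3, 0, 4/5, 0, …
h₀=f+g: left-lcm gives L₀, ord ≤ 3.
Derive L from L₀ (diff closure).
L = (-4 + 32·x + 12·x^2) + (13 - 4·x + 25·x^2 + 12·x^3)·Dx + (-2 + 3·x + 3·x^3 + 2·x^4)·Dx^2  (order 2).
h: a_k = 2, -8, -28, -64, -156, -384, -900, …
ICs: h(0) = 2, h′(0) = -8.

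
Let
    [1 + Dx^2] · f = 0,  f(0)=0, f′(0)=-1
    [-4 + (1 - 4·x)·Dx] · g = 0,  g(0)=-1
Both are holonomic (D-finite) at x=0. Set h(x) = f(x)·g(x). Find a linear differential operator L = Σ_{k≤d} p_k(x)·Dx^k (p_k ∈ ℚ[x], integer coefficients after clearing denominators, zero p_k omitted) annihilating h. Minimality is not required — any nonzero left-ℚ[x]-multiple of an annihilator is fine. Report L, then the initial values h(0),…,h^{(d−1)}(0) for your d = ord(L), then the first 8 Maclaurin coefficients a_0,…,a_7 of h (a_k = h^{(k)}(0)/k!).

f: a_k = 0, -1, 0, 1/6, 0, -1/120, 0, 1/5040, …
g: a_k = -1, -4, -16, -64, -256, -1024, -4096, -16384, …
h₀=f·g: eliminate ⇒ L₀, order ≤ 2·1.
L = (-1 + 4·x) + 8·Dx + (-1 + 4·x)·Dx^2  (order 2).
h: a_k = 0, 1, 4, 95/6, 190/3, 30401/120, 30401/30, 20429471/5040, …
ICs: h(0) = 0, h′(0) = 1.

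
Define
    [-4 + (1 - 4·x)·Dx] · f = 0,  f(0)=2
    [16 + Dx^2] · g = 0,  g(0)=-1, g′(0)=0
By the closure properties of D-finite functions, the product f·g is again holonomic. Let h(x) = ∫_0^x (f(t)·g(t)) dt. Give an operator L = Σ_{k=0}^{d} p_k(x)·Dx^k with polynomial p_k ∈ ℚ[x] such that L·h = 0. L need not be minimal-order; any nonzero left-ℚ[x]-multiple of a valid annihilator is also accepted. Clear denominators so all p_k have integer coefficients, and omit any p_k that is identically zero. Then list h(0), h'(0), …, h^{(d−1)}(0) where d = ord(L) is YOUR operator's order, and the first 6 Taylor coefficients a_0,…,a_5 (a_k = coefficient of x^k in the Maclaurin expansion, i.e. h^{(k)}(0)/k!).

f: a_k = 2, 8, 32, 128, 512, 2048, …
g: a_k = -1, 0, 8, 0, -32/3, 0, …
Product ⇒ symmetric product L₀, ord ≤ 2.
Integrate: L := L₀·Dx.
L = (-16 + 64·x)·Dx + 8·Dx^2 + (-1 + 4·x)·Dx^3  (order 3).
h: a_k = 0, -2, -4, -16/3, -16, -832/15, …
ICs: h(0) = 0, h′(0) = -2, h′′(0) = -8.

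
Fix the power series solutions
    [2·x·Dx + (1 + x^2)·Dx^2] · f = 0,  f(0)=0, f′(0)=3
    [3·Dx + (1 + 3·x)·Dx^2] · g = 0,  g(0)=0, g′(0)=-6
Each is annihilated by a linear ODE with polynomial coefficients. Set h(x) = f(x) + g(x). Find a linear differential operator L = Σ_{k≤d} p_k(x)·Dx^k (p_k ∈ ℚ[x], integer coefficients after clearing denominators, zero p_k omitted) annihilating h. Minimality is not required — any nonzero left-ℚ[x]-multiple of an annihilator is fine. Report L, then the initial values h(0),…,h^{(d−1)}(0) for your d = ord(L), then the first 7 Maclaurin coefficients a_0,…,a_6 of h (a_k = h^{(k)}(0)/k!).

f: a_k = 0, 3, 0, -1, 0, 3/5, 0, …
g: a_k = 0, -6, 9, -18, 81/2, -486/5, 243, …
h₀=f+g: left-lcm gives L₀, ord ≤ 4.
L = (-6 - 54·x + 18·x^2 + 18·x^3)·Dx + (-20 - 12·x - 48·x^2 + 36·x^3 + 36·x^4)·Dx^2 + (-3 - 7·x + 6·x^2 + 2·x^3 + 9·x^4 + 9·x^5)·Dx^3  (order 3).
h: a_k = 0, -3, 9, -19, 81/2, -483/5, 243, …
ICs: h(0) = 0, h′(0) = -3, h′′(0) = 18.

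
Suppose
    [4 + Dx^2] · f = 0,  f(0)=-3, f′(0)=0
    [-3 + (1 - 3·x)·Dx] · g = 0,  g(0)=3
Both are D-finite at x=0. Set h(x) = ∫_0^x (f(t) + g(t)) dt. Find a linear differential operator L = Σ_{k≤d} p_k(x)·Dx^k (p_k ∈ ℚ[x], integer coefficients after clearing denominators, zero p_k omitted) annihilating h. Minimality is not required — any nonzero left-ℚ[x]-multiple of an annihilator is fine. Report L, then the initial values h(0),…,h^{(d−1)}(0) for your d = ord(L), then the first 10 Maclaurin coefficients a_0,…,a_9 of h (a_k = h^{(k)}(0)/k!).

L = (-348 + 144·x - 216·x^2)·Dx + (44 - 180·x + 216·x^2 - 216·x^3)·Dx^2 + (-87 + 36·x - 54·x^2)·Dx^3 + (11 - 45·x + 54·x^2 - 54·x^3)·Dx^4  (order 4).
h: a_k = 0, 0, 9/2, 11, 81/4, 241/5, 243/2, 4687/15, 6561/8, 2066713/945, …
ICs: h(0) = 0, h′(0) = 0, h′′(0) = 9, h′′′(0) = 66.

f: a_k = -3, 0, 6, 0, -2, 0, 4/15, 0, -2/105, 0, …
g: a_k = 3, 9, 27, 81, 243, 729, 2187, 6561, 19683, 59049, …
f+g: L₀ = lclm(L_f,L_g), ord ≤ 2+1.
h=∫₀ˣh₀: take L = L₀·Dx.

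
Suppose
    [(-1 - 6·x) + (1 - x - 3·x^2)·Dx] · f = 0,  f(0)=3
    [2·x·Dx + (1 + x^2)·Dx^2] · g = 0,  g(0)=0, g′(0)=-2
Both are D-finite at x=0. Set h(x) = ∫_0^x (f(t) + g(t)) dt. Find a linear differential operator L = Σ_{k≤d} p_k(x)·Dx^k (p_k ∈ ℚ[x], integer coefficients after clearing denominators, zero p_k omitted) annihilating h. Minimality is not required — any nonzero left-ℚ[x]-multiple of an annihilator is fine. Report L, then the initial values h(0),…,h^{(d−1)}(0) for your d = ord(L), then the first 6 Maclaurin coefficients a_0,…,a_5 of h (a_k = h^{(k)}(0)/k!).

L = (-8 + 32·x + 300·x^2 + 504·x^3 + 1134·x^4 + 162·x^6)·Dx^2 + (22 + 148·x + 184·x^2 + 576·x^3 + 441·x^4 + 918·x^5 + 27·x^6 + 162·x^7)·Dx^3 + (-4 - 6·x - 18·x^2 + 60·x^3 + 85·x^4 + 75·x^5 + 126·x^6 + 9·x^7 + 27·x^8)·Dx^4  (order 4).
h: a_k = 0, 3, 1/2, 4, 65/12, 57/5, …
ICs: h(0) = 0, h′(0) = 3, h′′(0) = 1, h′′′(0) = 24.

f: a_k = 3, 3, 12, 21, 57, 120, …
g: a_k = 0, -2, 0, 2/3, 0, -2/5, …
f+g: L₀ = lclm(L_f,L_g), ord ≤ 1+2.
Integrate: L := L₀·Dx.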